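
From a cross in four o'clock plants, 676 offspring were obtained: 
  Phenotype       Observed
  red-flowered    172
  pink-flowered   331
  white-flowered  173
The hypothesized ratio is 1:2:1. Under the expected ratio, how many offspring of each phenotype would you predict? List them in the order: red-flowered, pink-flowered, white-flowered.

169, 338, 169

Expected counts for N = 676 under a 1:2:1 ratio (total parts = 4):
  red-flowered: 676 × 1/4 = 169
  pink-flowered: 676 × 2/4 = 338
  white-flowered: 676 × 1/4 = 169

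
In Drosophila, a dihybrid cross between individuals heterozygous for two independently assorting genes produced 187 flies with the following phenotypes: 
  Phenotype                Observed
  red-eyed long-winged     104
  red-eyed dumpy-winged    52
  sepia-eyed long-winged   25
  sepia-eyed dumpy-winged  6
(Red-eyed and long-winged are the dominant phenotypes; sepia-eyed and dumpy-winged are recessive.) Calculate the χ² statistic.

A dihybrid F₂ with independent assortment and complete dominance at both loci gives a 9:3:3:1 phenotypic ratio.
The 9:3:3:1 ratio has 16 parts, so with N = 187 the expected counts are:
  red-eyed long-winged: 187 × 9/16 = 105.1875
  red-eyed dumpy-winged: 187 × 3/16 = 35.0625
  sepia-eyed long-winged: 187 × 3/16 = 35.0625
  sepia-eyed dumpy-winged: 187 × 1/16 = 11.6875
χ² = Σ (O − E)² / E
  red-eyed long-winged: (104 − 105.1875)² / 105.1875 = 0.0134
  red-eyed dumpy-winged: (52 − 35.0625)² / 35.0625 = 8.1819
  sepia-eyed long-winged: (25 − 35.0625)² / 35.0625 = 2.8878
  sepia-eyed dumpy-winged: (6 − 11.6875)² / 11.6875 = 2.7677
χ² = 0.0134 + 8.1819 + 2.8878 + 2.7677 = 13.8508 ≈ 13.851

13.851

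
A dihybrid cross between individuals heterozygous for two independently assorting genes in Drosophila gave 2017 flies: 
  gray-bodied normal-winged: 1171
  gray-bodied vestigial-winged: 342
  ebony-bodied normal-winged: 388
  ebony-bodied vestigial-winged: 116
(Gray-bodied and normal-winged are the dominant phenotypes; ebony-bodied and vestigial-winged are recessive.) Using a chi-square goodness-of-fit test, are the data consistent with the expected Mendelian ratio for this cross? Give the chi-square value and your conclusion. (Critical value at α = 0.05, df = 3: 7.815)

A dihybrid F₂ with independent assortment and complete dominance at both loci gives a 9:3:3:1 phenotypic ratio.
Total ratio parts = 16. Expected numbers out of 2017:
  gray-bodied normal-winged: 2017 × 9/16 = 1134.5625
  gray-bodied vestigial-winged: 2017 × 3/16 = 378.1875
  ebony-bodied normal-winged: 2017 × 3/16 = 378.1875
  ebony-bodied vestigial-winged: 2017 × 1/16 = 126.0625
χ² = Σ (O − E)² / E
  gray-bodied normal-winged: (1171 − 1134.5625)² / 1134.5625 = 1.1702
  gray-bodied vestigial-winged: (342 − 378.1875)² / 378.1875 = 3.4627
  ebony-bodied normal-winged: (388 − 378.1875)² / 378.1875 = 0.2546
  ebony-bodied vestigial-winged: (116 − 126.0625)² / 126.0625 = 0.8032
χ² = 1.1702 + 3.4627 + 0.2546 + 0.8032 = 5.6907 ≈ 5.691
Degrees of freedom = 4 − 1 = 3; critical value at α = 0.05 is 7.815.
Since 5.691 < 7.815, we fail to reject the null hypothesis — the data are consistent with the 9:3:3:1 ratio.

5.691; consistent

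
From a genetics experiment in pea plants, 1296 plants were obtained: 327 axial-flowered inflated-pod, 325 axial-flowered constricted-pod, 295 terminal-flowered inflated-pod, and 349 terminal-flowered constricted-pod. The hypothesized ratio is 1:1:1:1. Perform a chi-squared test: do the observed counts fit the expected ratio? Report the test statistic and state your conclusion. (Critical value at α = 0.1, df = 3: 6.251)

4.556; consistent

Total ratio parts = 4. Expected numbers out of 1296:
  axial-flowered inflated-pod: 1296 × 1/4 = 324
  axial-flowered constricted-pod: 1296 × 1/4 = 324
  terminal-flowered inflated-pod: 1296 × 1/4 = 324
  terminal-flowered constricted-pod: 1296 × 1/4 = 324
χ² = Σ (O − E)² / E
  axial-flowered inflated-pod: (327 − 324)² / 324 = 0.0278
  axial-flowered constricted-pod: (325 − 324)² / 324 = 0.0031
  terminal-flowered inflated-pod: (295 − 324)² / 324 = 2.5957
  terminal-flowered constricted-pod: (349 − 324)² / 324 = 1.9290
χ² = 0.0278 + 0.0031 + 2.5957 + 1.9290 = 4.5556 ≈ 4.556
Degrees of freedom = 4 − 1 = 3; critical value at α = 0.1 is 6.251.
Since 4.556 < 6.251, we fail to reject the null hypothesis — the data are consistent with the 1:1:1:1 ratio.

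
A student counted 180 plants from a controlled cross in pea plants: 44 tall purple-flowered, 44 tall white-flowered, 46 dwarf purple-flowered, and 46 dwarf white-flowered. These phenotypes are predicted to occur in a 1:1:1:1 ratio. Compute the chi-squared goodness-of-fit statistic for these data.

The 1:1:1:1 ratio has 4 parts, so with N = 180 the expected counts are:
  tall purple-flowered: 180 × 1/4 = 45
  tall white-flowered: 180 × 1/4 = 45
  dwarf purple-flowered: 180 × 1/4 = 45
  dwarf white-flowered: 180 × 1/4 = 45
χ² = Σ (O − E)² / E
  tall purple-flowered: (44 − 45)² / 45 = 0.0222
  tall white-flowered: (44 − 45)² / 45 = 0.0222
  dwarf purple-flowered: (46 − 45)² / 45 = 0.0222
  dwarf white-flowered: (46 − 45)² / 45 = 0.0222
χ² = 0.0222 + 0.0222 + 0.0222 + 0.0222 = 0.0888 ≈ 0.089

0.089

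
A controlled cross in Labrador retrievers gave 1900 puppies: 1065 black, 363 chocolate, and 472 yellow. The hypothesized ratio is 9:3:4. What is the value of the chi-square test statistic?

The 9:3:4 ratio has 16 parts, so with N = 1900 the expected counts are:
  black: 1900 × 9/16 = 1068.75
  chocolate: 1900 × 3/16 = 356.25
  yellow: 1900 × 4/16 = 475
χ² = Σ (O − E)² / E
  black: (1065 − 1068.75)² / 1068.75 = 0.0132
  chocolate: (363 − 356.25)² / 356.25 = 0.1279
  yellow: (472 − 475)² / 475 = 0.0189
χ² = 0.0132 + 0.1279 + 0.0189 = 0.160

0.160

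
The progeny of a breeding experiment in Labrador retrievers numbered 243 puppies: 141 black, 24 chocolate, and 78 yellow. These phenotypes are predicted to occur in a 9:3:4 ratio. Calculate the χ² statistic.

The 9:3:4 ratio has 16 parts, so with N = 243 the expected counts are:
  black: 243 × 9/16 = 136.6875
  chocolate: 243 × 3/16 = 45.5625
  yellow: 243 × 4/16 = 60.75
χ² = Σ (O − E)² / E
  black: (141 − 136.6875)² / 136.6875 = 0.1361
  chocolate: (24 − 45.5625)² / 45.5625 = 10.2045
  yellow: (78 − 60.75)² / 60.75 = 4.8981
χ² = 0.1361 + 10.2045 + 4.8981 = 15.2387 ≈ 15.239

15.239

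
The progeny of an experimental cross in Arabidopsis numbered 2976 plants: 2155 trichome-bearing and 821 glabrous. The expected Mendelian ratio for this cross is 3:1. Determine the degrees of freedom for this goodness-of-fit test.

1

A goodness-of-fit test with 2 phenotype classes has df = 2 − 1 = 1.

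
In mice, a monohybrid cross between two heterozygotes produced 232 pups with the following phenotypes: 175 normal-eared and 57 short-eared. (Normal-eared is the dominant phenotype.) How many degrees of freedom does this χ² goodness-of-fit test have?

1

For a monohybrid cross between heterozygotes with complete dominance, the expected phenotypic ratio is 3:1.
A goodness-of-fit test with 2 phenotype classes has df = 2 − 1 = 1.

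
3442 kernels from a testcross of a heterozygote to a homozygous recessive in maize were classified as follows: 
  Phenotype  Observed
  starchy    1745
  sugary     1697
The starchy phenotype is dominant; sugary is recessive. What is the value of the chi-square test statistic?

A testcross of a heterozygote (Aa × aa) gives a 1:1 phenotypic ratio.
Total ratio parts = 2. Expected numbers out of 3442:
  starchy: 3442 × 1/2 = 1721
  sugary: 3442 × 1/2 = 1721
χ² = Σ (O − E)² / E
  starchy: (1745 − 1721)² / 1721 = 0.3347
  sugary: (1697 − 1721)² / 1721 = 0.3347
χ² = 0.3347 + 0.3347 = 0.6694 ≈ 0.669

0.669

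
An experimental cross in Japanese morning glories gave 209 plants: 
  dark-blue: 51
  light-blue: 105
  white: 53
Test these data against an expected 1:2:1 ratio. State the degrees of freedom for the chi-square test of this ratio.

2

A goodness-of-fit test with 3 phenotype classes has df = 3 − 1 = 2.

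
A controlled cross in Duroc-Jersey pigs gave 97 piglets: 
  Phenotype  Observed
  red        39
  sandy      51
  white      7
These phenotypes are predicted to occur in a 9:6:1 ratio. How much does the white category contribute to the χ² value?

Total ratio parts = 16. Expected numbers out of 97:
  red: 97 × 9/16 = 54.5625
  sandy: 97 × 6/16 = 36.375
  white: 97 × 1/16 = 6.0625
Contribution of white: (7 − 6.0625)² / 6.0625 = 0.1450

0.145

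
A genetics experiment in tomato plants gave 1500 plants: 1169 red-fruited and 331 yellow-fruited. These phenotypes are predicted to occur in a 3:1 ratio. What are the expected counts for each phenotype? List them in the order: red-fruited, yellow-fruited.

1125, 375

The 3:1 ratio has 4 parts, so with N = 1500 the expected counts are:
  red-fruited: 1500 × 3/4 = 1125
  yellow-fruited: 1500 × 1/4 = 375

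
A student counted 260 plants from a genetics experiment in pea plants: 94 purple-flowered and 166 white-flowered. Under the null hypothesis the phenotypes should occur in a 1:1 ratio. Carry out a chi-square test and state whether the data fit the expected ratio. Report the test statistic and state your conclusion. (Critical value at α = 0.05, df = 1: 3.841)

Under the 1:1 hypothesis (Σ ratio = 2, N = 260):
  purple-flowered: 260 × 1/2 = 130
  white-flowered: 260 × 1/2 = 130
χ² = Σ (O − E)² / E
  purple-flowered: (94 − 130)² / 130 = 9.9692
  white-flowered: (166 − 130)² / 130 = 9.9692
χ² = 9.9692 + 9.9692 = 19.9384 ≈ 19.938
Degrees of freedom = 2 − 1 = 1; critical value at α = 0.05 is 3.841.
Since 19.938 > 3.841, we reject the null hypothesis — the data do not fit the 1:1 ratio.

19.938; not consistent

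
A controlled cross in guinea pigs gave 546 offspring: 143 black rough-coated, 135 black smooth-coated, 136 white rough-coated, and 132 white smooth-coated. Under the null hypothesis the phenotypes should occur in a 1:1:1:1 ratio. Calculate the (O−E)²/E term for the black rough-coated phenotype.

0.310

Total ratio parts = 4. Expected numbers out of 546:
  black rough-coated: 546 × 1/4 = 136.5
  black smooth-coated: 546 × 1/4 = 136.5
  white rough-coated: 546 × 1/4 = 136.5
  white smooth-coated: 546 × 1/4 = 136.5
Contribution of black rough-coated: (143 − 136.5)² / 136.5 = 0.3095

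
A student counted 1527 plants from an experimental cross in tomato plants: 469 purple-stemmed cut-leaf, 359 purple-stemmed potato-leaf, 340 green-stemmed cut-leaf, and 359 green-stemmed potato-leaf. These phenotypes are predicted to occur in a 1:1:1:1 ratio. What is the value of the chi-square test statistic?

Under the 1:1:1:1 hypothesis (Σ ratio = 4, N = 1527):
  purple-stemmed cut-leaf: 1527 × 1/4 = 381.75
  purple-stemmed potato-leaf: 1527 × 1/4 = 381.75
  green-stemmed cut-leaf: 1527 × 1/4 = 381.75
  green-stemmed potato-leaf: 1527 × 1/4 = 381.75
χ² = Σ (O − E)² / E
  purple-stemmed cut-leaf: (469 − 381.75)² / 381.75 = 19.9412
  purple-stemmed potato-leaf: (359 − 381.75)² / 381.75 = 1.3558
  green-stemmed cut-leaf: (340 − 381.75)² / 381.75 = 4.5660
  green-stemmed potato-leaf: (359 − 381.75)² / 381.75 = 1.3558
χ² = 19.9412 + 1.3558 + 4.5660 + 1.3558 = 27.2188 ≈ 27.219

27.219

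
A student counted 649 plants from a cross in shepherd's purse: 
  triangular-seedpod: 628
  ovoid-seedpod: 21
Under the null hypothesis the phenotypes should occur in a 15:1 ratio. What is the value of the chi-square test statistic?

10.064

The 15:1 ratio has 16 parts, so with N = 649 the expected counts are:
  triangular-seedpod: 649 × 15/16 = 608.4375
  ovoid-seedpod: 649 × 1/16 = 40.5625
χ² = Σ (O − E)² / E
  triangular-seedpod: (628 − 608.4375)² / 608.4375 = 0.6290
  ovoid-seedpod: (21 − 40.5625)² / 40.5625 = 9.4346
χ² = 0.6290 + 9.4346 = 10.0636 ≈ 10.064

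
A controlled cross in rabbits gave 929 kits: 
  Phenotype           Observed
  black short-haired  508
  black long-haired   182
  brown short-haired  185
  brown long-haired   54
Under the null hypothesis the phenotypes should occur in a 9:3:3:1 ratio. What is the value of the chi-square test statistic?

Expected counts for N = 929 under a 9:3:3:1 ratio (total parts = 16):
  black short-haired: 929 × 9/16 = 522.5625
  black long-haired: 929 × 3/16 = 174.1875
  brown short-haired: 929 × 3/16 = 174.1875
  brown long-haired: 929 × 1/16 = 58.0625
χ² = Σ (O − E)² / E
  black short-haired: (508 − 522.5625)² / 522.5625 = 0.4058
  black long-haired: (182 − 174.1875)² / 174.1875 = 0.3504
  brown short-haired: (185 − 174.1875)² / 174.1875 = 0.6712
  brown long-haired: (54 − 58.0625)² / 58.0625 = 0.2842
χ² = 0.4058 + 0.3504 + 0.6712 + 0.2842 = 1.7116 ≈ 1.712

1.712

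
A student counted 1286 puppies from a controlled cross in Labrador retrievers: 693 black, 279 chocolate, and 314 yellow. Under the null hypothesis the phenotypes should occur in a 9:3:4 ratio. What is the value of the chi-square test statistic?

7.400

Expected counts for N = 1286 under a 9:3:4 ratio (total parts = 16):
  black: 1286 × 9/16 = 723.375
  chocolate: 1286 × 3/16 = 241.125
  yellow: 1286 × 4/16 = 321.5
χ² = Σ (O − E)² / E
  black: (693 − 723.375)² / 723.375 = 1.2755
  chocolate: (279 − 241.125)² / 241.125 = 5.9493
  yellow: (314 − 321.5)² / 321.5 = 0.1750
χ² = 1.2755 + 5.9493 + 0.1750 = 7.3998 ≈ 7.400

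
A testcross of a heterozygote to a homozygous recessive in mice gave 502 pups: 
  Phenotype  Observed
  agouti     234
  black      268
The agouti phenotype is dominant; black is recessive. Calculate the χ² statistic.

2.303

A testcross of a heterozygote (Aa × aa) gives a 1:1 phenotypic ratio.
Expected counts for N = 502 under a 1:1 ratio (total parts = 2):
  agouti: 502 × 1/2 = 251
  black: 502 × 1/2 = 251
χ² = Σ (O − E)² / E
  agouti: (234 − 251)² / 251 = 1.1514
  black: (268 − 251)² / 251 = 1.1514
χ² = 1.1514 + 1.1514 = 2.3028 ≈ 2.303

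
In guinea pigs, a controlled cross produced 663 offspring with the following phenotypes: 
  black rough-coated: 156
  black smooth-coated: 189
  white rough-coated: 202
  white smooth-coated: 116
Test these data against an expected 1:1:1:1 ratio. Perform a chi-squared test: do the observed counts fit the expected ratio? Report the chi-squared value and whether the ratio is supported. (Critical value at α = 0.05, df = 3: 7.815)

26.695; not consistent

Expected counts for N = 663 under a 1:1:1:1 ratio (total parts = 4):
  black rough-coated: 663 × 1/4 = 165.75
  black smooth-coated: 663 × 1/4 = 165.75
  white rough-coated: 663 × 1/4 = 165.75
  white smooth-coated: 663 × 1/4 = 165.75
χ² = Σ (O − E)² / E
  black rough-coated: (156 − 165.75)² / 165.75 = 0.5735
  black smooth-coated: (189 − 165.75)² / 165.75 = 3.2613
  white rough-coated: (202 − 165.75)² / 165.75 = 7.9280
  white smooth-coated: (116 − 165.75)² / 165.75 = 14.9325
χ² = 0.5735 + 3.2613 + 7.9280 + 14.9325 = 26.6953 ≈ 26.695
Degrees of freedom = 4 − 1 = 3; critical value at α = 0.05 is 7.815.
Since 26.695 > 7.815, we reject the null hypothesis — the data do not fit the 1:1:1:1 ratio.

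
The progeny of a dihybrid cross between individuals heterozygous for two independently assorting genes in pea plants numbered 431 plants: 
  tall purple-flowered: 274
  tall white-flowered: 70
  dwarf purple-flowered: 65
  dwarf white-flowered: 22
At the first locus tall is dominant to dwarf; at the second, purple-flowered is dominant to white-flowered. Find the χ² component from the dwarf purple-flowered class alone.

A dihybrid F₂ with independent assortment and complete dominance at both loci gives a 9:3:3:1 phenotypic ratio.
Expected counts for N = 431 under a 9:3:3:1 ratio (total parts = 16):
  tall purple-flowered: 431 × 9/16 = 242.4375
  tall white-flowered: 431 × 3/16 = 80.8125
  dwarf purple-flowered: 431 × 3/16 = 80.8125
  dwarf white-flowered: 431 × 1/16 = 26.9375
Contribution of dwarf purple-flowered: (65 − 80.8125)² / 80.8125 = 3.0940

3.094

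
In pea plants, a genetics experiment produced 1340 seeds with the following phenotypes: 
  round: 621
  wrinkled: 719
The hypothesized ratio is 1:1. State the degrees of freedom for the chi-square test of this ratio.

A goodness-of-fit test with 2 phenotype classes has df = 2 − 1 = 1.

1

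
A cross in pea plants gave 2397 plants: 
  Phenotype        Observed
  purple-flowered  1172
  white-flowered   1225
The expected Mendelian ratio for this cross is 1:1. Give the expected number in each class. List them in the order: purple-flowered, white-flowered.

1198.5, 1198.5

Expected counts for N = 2397 under a 1:1 ratio (total parts = 2):
  purple-flowered: 2397 × 1/2 = 1198.5
  white-flowered: 2397 × 1/2 = 1198.5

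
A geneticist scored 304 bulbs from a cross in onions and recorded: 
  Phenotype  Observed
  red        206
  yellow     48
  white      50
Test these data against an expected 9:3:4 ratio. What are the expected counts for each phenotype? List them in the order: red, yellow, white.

Under the 9:3:4 hypothesis (Σ ratio = 16, N = 304):
  red: 304 × 9/16 = 171
  yellow: 304 × 3/16 = 57
  white: 304 × 4/16 = 76

171, 57, 76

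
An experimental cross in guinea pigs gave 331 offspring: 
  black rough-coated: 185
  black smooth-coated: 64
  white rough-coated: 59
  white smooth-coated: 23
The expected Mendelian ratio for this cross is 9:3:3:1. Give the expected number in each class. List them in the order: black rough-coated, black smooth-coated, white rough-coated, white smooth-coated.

The 9:3:3:1 ratio has 16 parts, so with N = 331 the expected counts are:
  black rough-coated: 331 × 9/16 = 186.1875
  black smooth-coated: 331 × 3/16 = 62.0625
  white rough-coated: 331 × 3/16 = 62.0625
  white smooth-coated: 331 × 1/16 = 20.6875

186.1875, 62.0625, 62.0625, 20.6875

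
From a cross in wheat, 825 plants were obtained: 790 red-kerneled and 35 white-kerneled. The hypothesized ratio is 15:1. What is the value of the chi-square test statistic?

Under the 15:1 hypothesis (Σ ratio = 16, N = 825):
  red-kerneled: 825 × 15/16 = 773.4375
  white-kerneled: 825 × 1/16 = 51.5625
χ² = Σ (O − E)² / E
  red-kerneled: (790 − 773.4375)² / 773.4375 = 0.3547
  white-kerneled: (35 − 51.5625)² / 51.5625 = 5.3201
χ² = 0.3547 + 5.3201 = 5.6748 ≈ 5.675

5.675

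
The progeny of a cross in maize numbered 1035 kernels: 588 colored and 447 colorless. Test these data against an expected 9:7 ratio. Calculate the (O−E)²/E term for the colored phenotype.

0.058

Total ratio parts = 16. Expected numbers out of 1035:
  colored: 1035 × 9/16 = 582.1875
  colorless: 1035 × 7/16 = 452.8125
Contribution of colored: (588 − 582.1875)² / 582.1875 = 0.0580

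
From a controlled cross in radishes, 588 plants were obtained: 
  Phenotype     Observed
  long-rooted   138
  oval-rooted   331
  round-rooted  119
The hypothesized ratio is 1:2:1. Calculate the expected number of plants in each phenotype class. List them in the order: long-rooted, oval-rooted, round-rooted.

Total ratio parts = 4. Expected numbers out of 588:
  long-rooted: 588 × 1/4 = 147
  oval-rooted: 588 × 2/4 = 294
  round-rooted: 588 × 1/4 = 147

147, 294, 147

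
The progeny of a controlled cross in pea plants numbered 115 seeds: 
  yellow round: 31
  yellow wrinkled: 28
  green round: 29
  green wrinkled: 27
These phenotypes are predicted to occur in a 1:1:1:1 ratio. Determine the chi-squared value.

0.304

Total ratio parts = 4. Expected numbers out of 115:
  yellow round: 115 × 1/4 = 28.75
  yellow wrinkled: 115 × 1/4 = 28.75
  green round: 115 × 1/4 = 28.75
  green wrinkled: 115 × 1/4 = 28.75
χ² = Σ (O − E)² / E
  yellow round: (31 − 28.75)² / 28.75 = 0.1761
  yellow wrinkled: (28 − 28.75)² / 28.75 = 0.0196
  green round: (29 − 28.75)² / 28.75 = 0.0022
  green wrinkled: (27 − 28.75)² / 28.75 = 0.1065
χ² = 0.1761 + 0.0196 + 0.0022 + 0.1065 = 0.3044 ≈ 0.304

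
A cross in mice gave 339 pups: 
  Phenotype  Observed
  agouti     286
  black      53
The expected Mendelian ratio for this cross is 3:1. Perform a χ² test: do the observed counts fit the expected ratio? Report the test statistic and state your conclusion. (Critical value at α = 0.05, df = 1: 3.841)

15.859; not consistent

Total ratio parts = 4. Expected numbers out of 339:
  agouti: 339 × 3/4 = 254.25
  black: 339 × 1/4 = 84.75
χ² = Σ (O − E)² / E
  agouti: (286 − 254.25)² / 254.25 = 3.9648
  black: (53 − 84.75)² / 84.75 = 11.8945
χ² = 3.9648 + 11.8945 = 15.8593 ≈ 15.859
Degrees of freedom = 2 − 1 = 1; critical value at α = 0.05 is 3.841.
Since 15.859 > 3.841, we reject the null hypothesis — the data do not fit the 3:1 ratio.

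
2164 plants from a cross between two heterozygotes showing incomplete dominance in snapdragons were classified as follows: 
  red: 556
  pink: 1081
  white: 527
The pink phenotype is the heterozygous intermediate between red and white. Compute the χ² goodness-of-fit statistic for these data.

0.779

With incomplete dominance, a heterozygote × heterozygote cross gives a 1:2:1 phenotypic ratio.
Total ratio parts = 4. Expected numbers out of 2164:
  red: 2164 × 1/4 = 541
  pink: 2164 × 2/4 = 1082
  white: 2164 × 1/4 = 541
χ² = Σ (O − E)² / E
  red: (556 − 541)² / 541 = 0.4159
  pink: (1081 − 1082)² / 1082 = 0.0009
  white: (527 − 541)² / 541 = 0.3623
χ² = 0.4159 + 0.0009 + 0.3623 = 0.7791 ≈ 0.779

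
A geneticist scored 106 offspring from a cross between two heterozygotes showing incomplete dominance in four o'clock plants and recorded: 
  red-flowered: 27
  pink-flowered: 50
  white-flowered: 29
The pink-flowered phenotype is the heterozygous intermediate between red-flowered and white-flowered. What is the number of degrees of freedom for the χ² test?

2

With incomplete dominance, a heterozygote × heterozygote cross gives a 1:2:1 phenotypic ratio.
A goodness-of-fit test with 3 phenotype classes has df = 3 − 1 = 2.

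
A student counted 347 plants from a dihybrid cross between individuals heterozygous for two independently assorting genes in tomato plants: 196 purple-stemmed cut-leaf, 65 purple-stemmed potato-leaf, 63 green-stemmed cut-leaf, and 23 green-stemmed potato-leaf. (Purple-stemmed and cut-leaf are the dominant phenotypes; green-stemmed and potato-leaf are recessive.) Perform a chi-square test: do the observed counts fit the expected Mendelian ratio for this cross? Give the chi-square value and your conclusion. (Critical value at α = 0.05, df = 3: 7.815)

A dihybrid F₂ with independent assortment and complete dominance at both loci gives a 9:3:3:1 phenotypic ratio.
Total ratio parts = 16. Expected numbers out of 347:
  purple-stemmed cut-leaf: 347 × 9/16 = 195.1875
  purple-stemmed potato-leaf: 347 × 3/16 = 65.0625
  green-stemmed cut-leaf: 347 × 3/16 = 65.0625
  green-stemmed potato-leaf: 347 × 1/16 = 21.6875
χ² = Σ (O − E)² / E
  purple-stemmed cut-leaf: (196 − 195.1875)² / 195.1875 = 0.0034
  purple-stemmed potato-leaf: (65 − 65.0625)² / 65.0625 = 0.0001
  green-stemmed cut-leaf: (63 − 65.0625)² / 65.0625 = 0.0654
  green-stemmed potato-leaf: (23 − 21.6875)² / 21.6875 = 0.0794
χ² = 0.0034 + 0.0001 + 0.0654 + 0.0794 = 0.1483 ≈ 0.148
Degrees of freedom = 4 − 1 = 3; critical value at α = 0.05 is 7.815.
Since 0.148 < 7.815, we fail to reject the null hypothesis — the data are consistent with the 9:3:3:1 ratio.

0.148; consistent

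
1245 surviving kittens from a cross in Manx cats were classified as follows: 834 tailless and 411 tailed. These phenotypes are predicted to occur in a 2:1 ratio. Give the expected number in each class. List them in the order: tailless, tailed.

Total ratio parts = 3. Expected numbers out of 1245:
  tailless: 1245 × 2/3 = 830
  tailed: 1245 × 1/3 = 415

830, 415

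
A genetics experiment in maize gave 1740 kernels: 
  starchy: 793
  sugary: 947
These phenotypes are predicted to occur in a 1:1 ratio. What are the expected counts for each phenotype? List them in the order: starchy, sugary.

Under the 1:1 hypothesis (Σ ratio = 2, N = 1740):
  starchy: 1740 × 1/2 = 870
  sugary: 1740 × 1/2 = 870

870, 870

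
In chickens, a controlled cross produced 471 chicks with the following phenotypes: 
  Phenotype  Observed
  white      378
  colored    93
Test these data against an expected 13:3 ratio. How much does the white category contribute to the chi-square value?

Expected counts for N = 471 under a 13:3 ratio (total parts = 16):
  white: 471 × 13/16 = 382.6875
  colored: 471 × 3/16 = 88.3125
Contribution of white: (378 − 382.6875)² / 382.6875 = 0.0574

0.057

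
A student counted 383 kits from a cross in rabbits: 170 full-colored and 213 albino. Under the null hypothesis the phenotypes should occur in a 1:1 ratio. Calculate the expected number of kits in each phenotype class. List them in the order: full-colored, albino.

Under the 1:1 hypothesis (Σ ratio = 2, N = 383):
  full-colored: 383 × 1/2 = 191.5
  albino: 383 × 1/2 = 191.5

191.5, 191.5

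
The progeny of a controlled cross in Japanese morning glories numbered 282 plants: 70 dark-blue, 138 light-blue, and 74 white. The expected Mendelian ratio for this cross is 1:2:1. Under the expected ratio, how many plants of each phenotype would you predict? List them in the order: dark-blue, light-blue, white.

Expected counts for N = 282 under a 1:2:1 ratio (total parts = 4):
  dark-blue: 282 × 1/4 = 70.5
  light-blue: 282 × 2/4 = 141
  white: 282 × 1/4 = 70.5

70.5, 141, 70.5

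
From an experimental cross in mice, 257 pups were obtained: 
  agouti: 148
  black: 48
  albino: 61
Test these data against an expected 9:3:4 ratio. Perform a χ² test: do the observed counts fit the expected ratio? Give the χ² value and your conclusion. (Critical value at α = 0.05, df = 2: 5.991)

0.247; consistent

Total ratio parts = 16. Expected numbers out of 257:
  agouti: 257 × 9/16 = 144.5625
  black: 257 × 3/16 = 48.1875
  albino: 257 × 4/16 = 64.25
χ² = Σ (O − E)² / E
  agouti: (148 − 144.5625)² / 144.5625 = 0.0817
  black: (48 − 48.1875)² / 48.1875 = 0.0007
  albino: (61 − 64.25)² / 64.25 = 0.1644
χ² = 0.0817 + 0.0007 + 0.1644 = 0.2468 ≈ 0.247
Degrees of freedom = 3 − 1 = 2; critical value at α = 0.05 is 5.991.
Since 0.247 < 5.991, we fail to reject the null hypothesis — the data are consistent with the 9:3:4 ratio.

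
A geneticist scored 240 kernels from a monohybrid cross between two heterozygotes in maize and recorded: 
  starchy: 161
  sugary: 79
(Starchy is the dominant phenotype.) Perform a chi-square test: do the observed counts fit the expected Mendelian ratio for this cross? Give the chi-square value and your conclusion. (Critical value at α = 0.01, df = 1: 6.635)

For a monohybrid cross between heterozygotes with complete dominance, the expected phenotypic ratio is 3:1.
Total ratio parts = 4. Expected numbers out of 240:
  starchy: 240 × 3/4 = 180
  sugary: 240 × 1/4 = 60
χ² = Σ (O − E)² / E
  starchy: (161 − 180)² / 180 = 2.0056
  sugary: (79 − 60)² / 60 = 6.0167
χ² = 2.0056 + 6.0167 = 8.0223 ≈ 8.022
Degrees of freedom = 2 − 1 = 1; critical value at α = 0.01 is 6.635.
Since 8.022 > 6.635, we reject the null hypothesis — the data do not fit the 3:1 ratio.

8.022; not consistent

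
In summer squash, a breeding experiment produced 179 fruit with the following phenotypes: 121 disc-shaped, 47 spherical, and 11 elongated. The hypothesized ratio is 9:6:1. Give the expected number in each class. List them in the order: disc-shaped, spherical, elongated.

100.6875, 67.125, 11.1875

The 9:6:1 ratio has 16 parts, so with N = 179 the expected counts are:
  disc-shaped: 179 × 9/16 = 100.6875
  spherical: 179 × 6/16 = 67.125
  elongated: 179 × 1/16 = 11.1875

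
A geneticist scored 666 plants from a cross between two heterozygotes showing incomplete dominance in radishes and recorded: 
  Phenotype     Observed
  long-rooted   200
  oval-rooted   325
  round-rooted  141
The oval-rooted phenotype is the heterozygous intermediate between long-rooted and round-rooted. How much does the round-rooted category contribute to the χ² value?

With incomplete dominance, a heterozygote × heterozygote cross gives a 1:2:1 phenotypic ratio.
The 1:2:1 ratio has 4 parts, so with N = 666 the expected counts are:
  long-rooted: 666 × 1/4 = 166.5
  oval-rooted: 666 × 2/4 = 333
  round-rooted: 666 × 1/4 = 166.5
Contribution of round-rooted: (141 − 166.5)² / 166.5 = 3.9054

3.905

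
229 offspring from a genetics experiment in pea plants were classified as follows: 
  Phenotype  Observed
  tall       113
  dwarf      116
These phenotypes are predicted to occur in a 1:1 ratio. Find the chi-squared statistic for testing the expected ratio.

0.039

Expected counts for N = 229 under a 1:1 ratio (total parts = 2):
  tall: 229 × 1/2 = 114.5
  dwarf: 229 × 1/2 = 114.5
χ² = Σ (O − E)² / E
  tall: (113 − 114.5)² / 114.5 = 0.0197
  dwarf: (116 − 114.5)² / 114.5 = 0.0197
χ² = 0.0197 + 0.0197 = 0.0394 ≈ 0.039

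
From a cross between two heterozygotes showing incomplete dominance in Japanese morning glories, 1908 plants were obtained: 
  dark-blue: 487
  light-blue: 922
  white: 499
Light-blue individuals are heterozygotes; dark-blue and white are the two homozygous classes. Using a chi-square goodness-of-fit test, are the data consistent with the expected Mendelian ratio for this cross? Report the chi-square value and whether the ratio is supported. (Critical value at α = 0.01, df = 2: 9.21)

2.298; consistent

With incomplete dominance, a heterozygote × heterozygote cross gives a 1:2:1 phenotypic ratio.
Under the 1:2:1 hypothesis (Σ ratio = 4, N = 1908):
  dark-blue: 1908 × 1/4 = 477
  light-blue: 1908 × 2/4 = 954
  white: 1908 × 1/4 = 477
χ² = Σ (O − E)² / E
  dark-blue: (487 − 477)² / 477 = 0.2096
  light-blue: (922 − 954)² / 954 = 1.0734
  white: (499 − 477)² / 477 = 1.0147
χ² = 0.2096 + 1.0734 + 1.0147 = 2.2977 ≈ 2.298
Degrees of freedom = 3 − 1 = 2; critical value at α = 0.01 is 9.21.
Since 2.298 < 9.21, we fail to reject the null hypothesis — the data are consistent with the 1:2:1 ratio.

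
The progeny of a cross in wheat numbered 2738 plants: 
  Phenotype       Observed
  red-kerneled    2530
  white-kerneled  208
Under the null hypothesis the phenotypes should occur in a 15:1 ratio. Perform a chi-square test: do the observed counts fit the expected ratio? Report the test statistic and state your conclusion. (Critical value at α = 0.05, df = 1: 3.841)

8.476; not consistent

Expected counts for N = 2738 under a 15:1 ratio (total parts = 16):
  red-kerneled: 2738 × 15/16 = 2566.875
  white-kerneled: 2738 × 1/16 = 171.125
χ² = Σ (O − E)² / E
  red-kerneled: (2530 − 2566.875)² / 2566.875 = 0.5297
  white-kerneled: (208 − 171.125)² / 171.125 = 7.9460
χ² = 0.5297 + 7.9460 = 8.4757 ≈ 8.476
Degrees of freedom = 2 − 1 = 1; critical value at α = 0.05 is 3.841.
Since 8.476 > 3.841, we reject the null hypothesis — the data do not fit the 15:1 ratio.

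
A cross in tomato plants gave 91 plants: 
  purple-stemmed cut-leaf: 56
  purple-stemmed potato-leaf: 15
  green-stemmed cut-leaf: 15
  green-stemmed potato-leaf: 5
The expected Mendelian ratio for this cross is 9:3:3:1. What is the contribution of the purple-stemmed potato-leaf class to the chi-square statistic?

0.249

The 9:3:3:1 ratio has 16 parts, so with N = 91 the expected counts are:
  purple-stemmed cut-leaf: 91 × 9/16 = 51.1875
  purple-stemmed potato-leaf: 91 × 3/16 = 17.0625
  green-stemmed cut-leaf: 91 × 3/16 = 17.0625
  green-stemmed potato-leaf: 91 × 1/16 = 5.6875
Contribution of purple-stemmed potato-leaf: (15 − 17.0625)² / 17.0625 = 0.2493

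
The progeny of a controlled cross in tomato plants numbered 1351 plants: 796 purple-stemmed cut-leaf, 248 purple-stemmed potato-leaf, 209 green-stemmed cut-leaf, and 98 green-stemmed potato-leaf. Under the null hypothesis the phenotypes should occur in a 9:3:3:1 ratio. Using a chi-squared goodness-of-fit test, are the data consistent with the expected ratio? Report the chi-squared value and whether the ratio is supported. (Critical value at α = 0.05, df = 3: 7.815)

Total ratio parts = 16. Expected numbers out of 1351:
  purple-stemmed cut-leaf: 1351 × 9/16 = 759.9375
  purple-stemmed potato-leaf: 1351 × 3/16 = 253.3125
  green-stemmed cut-leaf: 1351 × 3/16 = 253.3125
  green-stemmed potato-leaf: 1351 × 1/16 = 84.4375
χ² = Σ (O − E)² / E
  purple-stemmed cut-leaf: (796 − 759.9375)² / 759.9375 = 1.7113
  purple-stemmed potato-leaf: (248 − 253.3125)² / 253.3125 = 0.1114
  green-stemmed cut-leaf: (209 − 253.3125)² / 253.3125 = 7.7517
  green-stemmed potato-leaf: (98 − 84.4375)² / 84.4375 = 2.1784
χ² = 1.7113 + 0.1114 + 7.7517 + 2.1784 = 11.7528 ≈ 11.753
Degrees of freedom = 4 − 1 = 3; critical value at α = 0.05 is 7.815.
Since 11.753 > 7.815, we reject the null hypothesis — the data do not fit the 9:3:3:1 ratio.

11.753; not consistent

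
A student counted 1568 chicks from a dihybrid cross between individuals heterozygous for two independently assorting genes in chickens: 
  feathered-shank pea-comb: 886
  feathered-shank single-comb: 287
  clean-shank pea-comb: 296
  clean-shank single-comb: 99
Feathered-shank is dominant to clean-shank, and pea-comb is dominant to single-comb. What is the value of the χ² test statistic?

A dihybrid F₂ with independent assortment and complete dominance at both loci gives a 9:3:3:1 phenotypic ratio.
Under the 9:3:3:1 hypothesis (Σ ratio = 16, N = 1568):
  feathered-shank pea-comb: 1568 × 9/16 = 882
  feathered-shank single-comb: 1568 × 3/16 = 294
  clean-shank pea-comb: 1568 × 3/16 = 294
  clean-shank single-comb: 1568 × 1/16 = 98
χ² = Σ (O − E)² / E
  feathered-shank pea-comb: (886 − 882)² / 882 = 0.0181
  feathered-shank single-comb: (287 − 294)² / 294 = 0.1667
  clean-shank pea-comb: (296 − 294)² / 294 = 0.0136
  clean-shank single-comb: (99 − 98)² / 98 = 0.0102
χ² = 0.0181 + 0.1667 + 0.0136 + 0.0102 = 0.2086 ≈ 0.209

0.209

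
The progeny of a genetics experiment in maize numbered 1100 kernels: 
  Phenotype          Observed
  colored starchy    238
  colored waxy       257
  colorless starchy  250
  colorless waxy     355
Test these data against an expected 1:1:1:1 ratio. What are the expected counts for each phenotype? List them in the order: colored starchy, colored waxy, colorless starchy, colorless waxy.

Under the 1:1:1:1 hypothesis (Σ ratio = 4, N = 1100):
  colored starchy: 1100 × 1/4 = 275
  colored waxy: 1100 × 1/4 = 275
  colorless starchy: 1100 × 1/4 = 275
  colorless waxy: 1100 × 1/4 = 275

275, 275, 275, 275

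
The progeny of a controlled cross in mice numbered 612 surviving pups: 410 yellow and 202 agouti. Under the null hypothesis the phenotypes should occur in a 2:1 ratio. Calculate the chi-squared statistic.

0.029

Expected counts for N = 612 under a 2:1 ratio (total parts = 3):
  yellow: 612 × 2/3 = 408
  agouti: 612 × 1/3 = 204
χ² = Σ (O − E)² / E
  yellow: (410 − 408)² / 408 = 0.0098
  agouti: (202 − 204)² / 204 = 0.0196
χ² = 0.0098 + 0.0196 = 0.0294 ≈ 0.029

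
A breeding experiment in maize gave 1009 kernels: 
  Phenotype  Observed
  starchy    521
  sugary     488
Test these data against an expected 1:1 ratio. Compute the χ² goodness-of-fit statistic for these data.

Under the 1:1 hypothesis (Σ ratio = 2, N = 1009):
  starchy: 1009 × 1/2 = 504.5
  sugary: 1009 × 1/2 = 504.5
χ² = Σ (O − E)² / E
  starchy: (521 − 504.5)² / 504.5 = 0.5396
  sugary: (488 − 504.5)² / 504.5 = 0.5396
χ² = 0.5396 + 0.5396 = 1.0792 ≈ 1.079

1.079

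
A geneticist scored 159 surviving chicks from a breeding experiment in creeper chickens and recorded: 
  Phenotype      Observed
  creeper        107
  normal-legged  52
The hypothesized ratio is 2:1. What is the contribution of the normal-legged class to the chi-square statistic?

0.019

The 2:1 ratio has 3 parts, so with N = 159 the expected counts are:
  creeper: 159 × 2/3 = 106
  normal-legged: 159 × 1/3 = 53
Contribution of normal-legged: (52 − 53)² / 53 = 0.0189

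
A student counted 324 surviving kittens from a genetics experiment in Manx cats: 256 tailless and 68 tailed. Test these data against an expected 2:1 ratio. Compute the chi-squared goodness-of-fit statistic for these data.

22.222

Under the 2:1 hypothesis (Σ ratio = 3, N = 324):
  tailless: 324 × 2/3 = 216
  tailed: 324 × 1/3 = 108
χ² = Σ (O − E)² / E
  tailless: (256 − 216)² / 216 = 7.4074
  tailed: (68 − 108)² / 108 = 14.8148
χ² = 7.4074 + 14.8148 = 22.2222 ≈ 22.222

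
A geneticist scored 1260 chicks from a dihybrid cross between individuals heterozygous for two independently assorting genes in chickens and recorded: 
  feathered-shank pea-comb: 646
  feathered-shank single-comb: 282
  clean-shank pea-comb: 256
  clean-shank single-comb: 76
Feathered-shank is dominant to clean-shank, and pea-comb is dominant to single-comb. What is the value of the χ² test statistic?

A dihybrid F₂ with independent assortment and complete dominance at both loci gives a 9:3:3:1 phenotypic ratio.
The 9:3:3:1 ratio has 16 parts, so with N = 1260 the expected counts are:
  feathered-shank pea-comb: 1260 × 9/16 = 708.75
  feathered-shank single-comb: 1260 × 3/16 = 236.25
  clean-shank pea-comb: 1260 × 3/16 = 236.25
  clean-shank single-comb: 1260 × 1/16 = 78.75
χ² = Σ (O − E)² / E
  feathered-shank pea-comb: (646 − 708.75)² / 708.75 = 5.5556
  feathered-shank single-comb: (282 − 236.25)² / 236.25 = 8.8595
  clean-shank pea-comb: (256 − 236.25)² / 236.25 = 1.6511
  clean-shank single-comb: (76 − 78.75)² / 78.75 = 0.0960
χ² = 5.5556 + 8.8595 + 1.6511 + 0.0960 = 16.1622 ≈ 16.162

16.162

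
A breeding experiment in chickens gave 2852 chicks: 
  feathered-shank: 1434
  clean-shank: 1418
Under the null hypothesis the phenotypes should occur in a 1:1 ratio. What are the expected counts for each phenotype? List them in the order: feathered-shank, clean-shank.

1426, 1426

Under the 1:1 hypothesis (Σ ratio = 2, N = 2852):
  feathered-shank: 2852 × 1/2 = 1426
  clean-shank: 2852 × 1/2 = 1426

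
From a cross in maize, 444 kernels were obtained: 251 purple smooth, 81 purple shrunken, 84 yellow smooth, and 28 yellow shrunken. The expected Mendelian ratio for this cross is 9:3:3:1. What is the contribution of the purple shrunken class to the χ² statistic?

The 9:3:3:1 ratio has 16 parts, so with N = 444 the expected counts are:
  purple smooth: 444 × 9/16 = 249.75
  purple shrunken: 444 × 3/16 = 83.25
  yellow smooth: 444 × 3/16 = 83.25
  yellow shrunken: 444 × 1/16 = 27.75
Contribution of purple shrunken: (81 − 83.25)² / 83.25 = 0.0608

0.061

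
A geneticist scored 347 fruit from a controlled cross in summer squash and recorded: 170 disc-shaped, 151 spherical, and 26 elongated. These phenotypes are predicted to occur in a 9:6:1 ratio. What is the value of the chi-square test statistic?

7.457

Total ratio parts = 16. Expected numbers out of 347:
  disc-shaped: 347 × 9/16 = 195.1875
  spherical: 347 × 6/16 = 130.125
  elongated: 347 × 1/16 = 21.6875
χ² = Σ (O − E)² / E
  disc-shaped: (170 − 195.1875)² / 195.1875 = 3.2503
  spherical: (151 − 130.125)² / 130.125 = 3.3488
  elongated: (26 − 21.6875)² / 21.6875 = 0.8575
χ² = 3.2503 + 3.3488 + 0.8575 = 7.4566 ≈ 7.457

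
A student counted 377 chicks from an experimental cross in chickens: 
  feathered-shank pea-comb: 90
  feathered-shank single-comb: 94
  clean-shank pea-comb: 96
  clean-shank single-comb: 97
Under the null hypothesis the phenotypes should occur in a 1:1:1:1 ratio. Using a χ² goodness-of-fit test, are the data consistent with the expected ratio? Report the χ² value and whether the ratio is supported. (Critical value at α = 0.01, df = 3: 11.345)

Total ratio parts = 4. Expected numbers out of 377:
  feathered-shank pea-comb: 377 × 1/4 = 94.25
  feathered-shank single-comb: 377 × 1/4 = 94.25
  clean-shank pea-comb: 377 × 1/4 = 94.25
  clean-shank single-comb: 377 × 1/4 = 94.25
χ² = Σ (O − E)² / E
  feathered-shank pea-comb: (90 − 94.25)² / 94.25 = 0.1916
  feathered-shank single-comb: (94 − 94.25)² / 94.25 = 0.0007
  clean-shank pea-comb: (96 − 94.25)² / 94.25 = 0.0325
  clean-shank single-comb: (97 − 94.25)² / 94.25 = 0.0802
χ² = 0.1916 + 0.0007 + 0.0325 + 0.0802 = 0.305
Degrees of freedom = 4 − 1 = 3; critical value at α = 0.01 is 11.345.
Since 0.305 < 11.345, we fail to reject the null hypothesis — the data are consistent with the 1:1:1:1 ratio.

0.305; consistent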